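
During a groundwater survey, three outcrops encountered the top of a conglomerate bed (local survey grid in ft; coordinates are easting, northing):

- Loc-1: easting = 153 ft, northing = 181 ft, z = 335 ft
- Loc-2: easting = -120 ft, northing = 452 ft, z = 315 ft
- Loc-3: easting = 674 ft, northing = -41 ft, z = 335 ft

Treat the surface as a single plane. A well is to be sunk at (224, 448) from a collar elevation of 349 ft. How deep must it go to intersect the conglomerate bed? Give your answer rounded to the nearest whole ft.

Two edge vectors: Loc-1→Loc-2 = (-273, 271, -20), Loc-1→Loc-3 = (521, -222, 0).
Normal n = (Loc-1→Loc-2) × (Loc-1→Loc-3) = (-4440, -10420, -80585).
So ∂z/∂easting = −n_x/n_z = −0.05510 and ∂z/∂northing = −n_y/n_z = −0.12930.
Intercept c from Loc-1: 335 + 8.43 + 23.40 = 366.83.
At (224, 448): z_contact = −12.3 − 57.9 + 366.83 = 296.6 ft.
Depth below ground = 349 − 296.6 = 52 ft.

52 ft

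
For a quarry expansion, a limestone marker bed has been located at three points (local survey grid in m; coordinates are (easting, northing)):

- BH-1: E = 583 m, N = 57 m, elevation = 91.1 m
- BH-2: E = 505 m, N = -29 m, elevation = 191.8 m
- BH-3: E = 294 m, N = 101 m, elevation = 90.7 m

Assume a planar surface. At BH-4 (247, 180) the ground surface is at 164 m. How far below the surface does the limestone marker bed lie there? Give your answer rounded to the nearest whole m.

147 m

Two edge vectors: BH-1→BH-2 = (-78, -86, 100.7), BH-1→BH-3 = (-289, 44, -0.4).
Normal n = (BH-1→BH-2) × (BH-1→BH-3) = (-4396.4, -29133.5, -28286).
So ∂z/∂E = −n_x/n_z = −0.15543 and ∂z/∂N = −n_y/n_z = −1.02996.
Intercept c from BH-1: 91.1 + 90.61 + 58.71 = 240.42.
At (247, 180): z_contact = −38.4 − 185.4 + 240.42 = 16.6 m.
Depth below ground = 164 − 16.6 = 147 m.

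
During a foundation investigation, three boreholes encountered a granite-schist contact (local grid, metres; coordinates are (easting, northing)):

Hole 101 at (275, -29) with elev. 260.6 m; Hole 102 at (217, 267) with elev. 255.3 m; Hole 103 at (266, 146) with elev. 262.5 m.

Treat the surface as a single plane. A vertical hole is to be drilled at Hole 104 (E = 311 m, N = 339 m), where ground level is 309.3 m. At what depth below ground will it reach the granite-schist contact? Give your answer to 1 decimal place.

Let the plane be z = a·E + b·N + c.
Hole 102−Hole 101: −58a + 296b = −5.3;  Hole 103−Hole 101: −9a + 175b = 1.9.
Solving gives a = 0.19902, b = 0.02109.
Then c = 260.6 − a·275 − b·-29 = 206.48.
At (311, 339): z_contact = 61.90 + 7.15 + 206.48 = 275.53 m.
Depth below ground = 309.3 − 275.53 = 33.8 m.

33.8 m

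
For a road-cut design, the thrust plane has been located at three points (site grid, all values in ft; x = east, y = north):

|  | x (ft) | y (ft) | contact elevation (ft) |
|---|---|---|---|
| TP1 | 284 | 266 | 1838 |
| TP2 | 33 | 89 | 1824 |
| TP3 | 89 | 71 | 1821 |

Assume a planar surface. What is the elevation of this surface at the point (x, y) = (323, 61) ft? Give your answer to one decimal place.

1815.4 ft

Let the plane be z = a·x + b·y + c.
TP2−TP1: −251a − 177b = −14;  TP3−TP1: −195a − 195b = −17.
Solving gives a = −0.01933, b = 0.10651.
Then c = 1838 − a·284 − b·266 = 1815.16.
At (323, 61): z = −6.2 + 6.5 + 1815.16 = 1815.4 ft.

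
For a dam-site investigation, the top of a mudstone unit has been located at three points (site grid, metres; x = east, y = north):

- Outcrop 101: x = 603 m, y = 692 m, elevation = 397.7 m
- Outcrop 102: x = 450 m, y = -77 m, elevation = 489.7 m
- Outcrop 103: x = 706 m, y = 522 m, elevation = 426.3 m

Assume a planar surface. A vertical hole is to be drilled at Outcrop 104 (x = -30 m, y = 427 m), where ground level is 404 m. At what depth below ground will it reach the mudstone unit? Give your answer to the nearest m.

10 m

Let the plane be z = a·x + b·y + c.
Outcrop 102−Outcrop 101: −153a − 769b = 92;  Outcrop 103−Outcrop 101: 103a − 170b = 28.6.
Solving gives a = 0.06038, b = −0.13165.
Then c = 397.7 − a·603 − b·692 = 452.39.
At (-30, 427): z_contact = −1.8 − 56.2 + 452.39 = 394.4 m.
Depth below ground = 404 − 394.4 = 10 m.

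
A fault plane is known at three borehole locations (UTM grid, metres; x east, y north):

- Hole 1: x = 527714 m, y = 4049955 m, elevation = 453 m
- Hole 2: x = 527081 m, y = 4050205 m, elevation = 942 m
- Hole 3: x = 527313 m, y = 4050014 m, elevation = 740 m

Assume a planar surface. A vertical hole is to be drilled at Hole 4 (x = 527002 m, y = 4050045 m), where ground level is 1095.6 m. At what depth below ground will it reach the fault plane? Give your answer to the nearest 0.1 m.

136.4 m

Two edge vectors: Hole 1→Hole 2 = (-633, 250, 489), Hole 1→Hole 3 = (-401, 59, 287).
Normal n = (Hole 1→Hole 2) × (Hole 1→Hole 3) = (42899, -14418, 62903).
So ∂z/∂x = −n_x/n_z = −0.681986551 and ∂z/∂y = −n_y/n_z = 0.229210054.
Intercept c from Hole 1: 453 + 359893.85 − 928290.40 = −567943.55.
At (527002, 4050045): z_contact = −359408.28 + 928311.03 − 567943.55 = 959.20 m.
Depth below ground = 1095.6 − 959.20 = 136.4 m.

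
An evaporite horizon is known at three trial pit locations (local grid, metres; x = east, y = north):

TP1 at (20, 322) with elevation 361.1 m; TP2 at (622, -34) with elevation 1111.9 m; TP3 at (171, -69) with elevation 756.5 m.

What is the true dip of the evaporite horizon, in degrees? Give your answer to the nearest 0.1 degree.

47.4°

Two edge vectors: TP1→TP2 = (602, -356, 750.8), TP1→TP3 = (151, -391, 395.4).
Normal n = (TP1→TP2) × (TP1→TP3) = (152800.4, -124660, -181626).
So ∂z/∂x = −n_x/n_z = 0.84129 and ∂z/∂y = −n_y/n_z = −0.68636.
Gradient magnitude |∇z| = √(a² + b²) = √(0.70777 + 0.47108) = 1.08575.
True dip = arctan(1.08575) = 47.4°, dipping toward NW (azimuth ≈ 309°).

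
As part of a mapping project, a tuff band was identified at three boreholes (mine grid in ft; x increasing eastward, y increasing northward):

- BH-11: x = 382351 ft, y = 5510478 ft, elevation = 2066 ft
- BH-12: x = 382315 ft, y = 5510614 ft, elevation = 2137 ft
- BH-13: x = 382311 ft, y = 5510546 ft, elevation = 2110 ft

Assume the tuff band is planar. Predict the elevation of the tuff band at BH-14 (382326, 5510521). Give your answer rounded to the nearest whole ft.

Let the plane be z = a·x + b·y + c.
BH-12−BH-11: −36a + 136b = 71;  BH-13−BH-11: −40a + 68b = 44.
Solving gives a = −0.38636364, b = 0.41978610.
Then c = 2066 − a·382351 − b·5510478 = −2163429.53.
At (382326, 5510521): z = −147716.9 + 2313240.1 − 2163429.53 = 2093.7 ft.

2094 ft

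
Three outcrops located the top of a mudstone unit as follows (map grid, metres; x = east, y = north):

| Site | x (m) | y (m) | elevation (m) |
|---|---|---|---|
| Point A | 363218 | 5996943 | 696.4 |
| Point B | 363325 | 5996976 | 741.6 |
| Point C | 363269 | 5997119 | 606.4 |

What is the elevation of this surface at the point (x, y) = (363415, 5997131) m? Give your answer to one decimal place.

Two edge vectors: Point A→Point B = (107, 33, 45.2), Point A→Point C = (51, 176, -90).
Normal n = (Point A→Point B) × (Point A→Point C) = (-10925.2, 11935.2, 17149).
So ∂z/∂x = −n_x/n_z = 0.637075048 and ∂z/∂y = −n_y/n_z = −0.695970611.
Intercept c from Point A: 696.4 − 231397.12 + 4173696.08 = 3942995.36.
At (363415, 5997131): z = 231522.6 − 4173826.9 + 3942995.36 = 691.1 m.

691.1 m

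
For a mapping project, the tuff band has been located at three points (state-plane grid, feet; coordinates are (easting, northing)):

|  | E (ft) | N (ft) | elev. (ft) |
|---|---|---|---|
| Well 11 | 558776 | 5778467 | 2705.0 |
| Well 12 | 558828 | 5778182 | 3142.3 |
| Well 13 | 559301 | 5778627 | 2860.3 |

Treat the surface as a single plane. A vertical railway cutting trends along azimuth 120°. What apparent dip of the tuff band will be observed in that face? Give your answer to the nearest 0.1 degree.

Let the plane be z = a·E + b·N + c.
Well 12−Well 11: 52a − 285b = 437.3;  Well 13−Well 11: 525a + 160b = 155.3.
Solving gives a = 0.72322, b = −1.40243.
Unit vector along 120° is (sin 120°, cos 120°) = (0.8660, -0.5000).
Slope in that direction = a·(0.8660) + b·(-0.5000) = 1.32754.
Apparent dip = arctan|1.32754| = 53.0° (true dip is 57.6°, so apparent ≤ true as expected).

53.0°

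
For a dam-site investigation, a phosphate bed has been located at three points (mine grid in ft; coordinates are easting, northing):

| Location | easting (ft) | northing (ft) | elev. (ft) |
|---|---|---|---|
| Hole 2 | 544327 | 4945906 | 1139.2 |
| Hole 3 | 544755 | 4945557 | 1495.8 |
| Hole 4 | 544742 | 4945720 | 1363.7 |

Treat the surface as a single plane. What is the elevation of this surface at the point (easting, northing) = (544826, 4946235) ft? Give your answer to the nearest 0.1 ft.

969.4 ft

Let the plane be z = a·easting + b·northing + c.
Hole 3−Hole 2: 428a − 349b = 356.6;  Hole 4−Hole 2: 415a − 186b = 224.5.
Solving gives a = 0.184323976, b = −0.795728763.
Then c = 1139.2 − a·544327 − b·4945906 = 3836406.34.
At (544826, 4946235): z = 100424.5 − 3935861.5 + 3836406.34 = 969.4 ft.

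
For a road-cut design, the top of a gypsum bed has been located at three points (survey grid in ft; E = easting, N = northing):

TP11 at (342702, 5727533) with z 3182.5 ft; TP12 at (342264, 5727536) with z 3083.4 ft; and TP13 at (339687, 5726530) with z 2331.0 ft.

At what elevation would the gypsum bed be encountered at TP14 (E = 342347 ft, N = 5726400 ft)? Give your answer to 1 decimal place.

Let the plane be z = a·E + b·N + c.
TP12−TP11: −438a + 3b = −99.1;  TP13−TP11: −3015a − 1003b = −851.5.
Solving gives a = 0.227388767, b = 0.165426589.
Then c = 3182.5 − a·342702 − b·5727533 = −1022230.33.
At (342347, 5726400): z = 77845.9 + 947298.8 − 1022230.33 = 2914.3 ft.

2914.3 ft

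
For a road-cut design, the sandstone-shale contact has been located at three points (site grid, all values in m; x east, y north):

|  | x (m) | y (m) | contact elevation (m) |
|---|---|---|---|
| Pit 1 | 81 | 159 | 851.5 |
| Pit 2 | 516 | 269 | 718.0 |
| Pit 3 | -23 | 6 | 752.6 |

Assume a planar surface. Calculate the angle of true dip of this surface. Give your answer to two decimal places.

49.68°

Two edge vectors: Pit 1→Pit 2 = (435, 110, -133.5), Pit 1→Pit 3 = (-104, -153, -98.9).
Normal n = (Pit 1→Pit 2) × (Pit 1→Pit 3) = (-31304.5, 56905.5, -55115).
So ∂z/∂x = −n_x/n_z = −0.56799 and ∂z/∂y = −n_y/n_z = 1.03249.
Gradient magnitude |∇z| = √(a² + b²) = √(0.32261 + 1.06603) = 1.17840.
True dip = arctan(1.17840) = 49.68°, dipping toward SSE (azimuth ≈ 151°).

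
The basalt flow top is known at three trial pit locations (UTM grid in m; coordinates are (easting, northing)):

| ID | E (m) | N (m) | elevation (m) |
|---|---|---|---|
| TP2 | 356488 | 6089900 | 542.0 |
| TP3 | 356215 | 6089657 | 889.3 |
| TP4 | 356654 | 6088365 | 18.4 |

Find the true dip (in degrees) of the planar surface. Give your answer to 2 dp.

55.40°

Let the plane be z = a·E + b·N + c.
TP3−TP2: −273a − 243b = 347.3;  TP4−TP2: 166a − 1535b = −523.6.
Solving gives a = −1.43742, b = 0.18566.
Gradient magnitude |∇z| = √(a² + b²) = √(2.06617 + 0.03447) = 1.44936.
True dip = arctan(1.44936) = 55.40°, dipping toward E (azimuth ≈ 097°).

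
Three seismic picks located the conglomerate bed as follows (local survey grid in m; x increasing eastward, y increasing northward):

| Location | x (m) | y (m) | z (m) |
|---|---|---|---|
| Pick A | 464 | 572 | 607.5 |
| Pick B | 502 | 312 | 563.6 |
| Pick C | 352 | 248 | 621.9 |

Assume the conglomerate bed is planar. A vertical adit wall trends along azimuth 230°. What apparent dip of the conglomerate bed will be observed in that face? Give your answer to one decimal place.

Two edge vectors: Pick A→Pick B = (38, -260, -43.9), Pick A→Pick C = (-112, -324, 14.4).
Normal n = (Pick A→Pick B) × (Pick A→Pick C) = (-17967.6, 4369.6, -41432).
So ∂z/∂x = −n_x/n_z = −0.43366 and ∂z/∂y = −n_y/n_z = 0.10546.
Unit vector along 230° is (sin 230°, cos 230°) = (-0.7660, -0.6428).
Slope in that direction = a·(-0.7660) + b·(-0.6428) = 0.26442.
Apparent dip = arctan|0.26442| = 14.8° (true dip is 24.1°, so apparent ≤ true as expected).

14.8°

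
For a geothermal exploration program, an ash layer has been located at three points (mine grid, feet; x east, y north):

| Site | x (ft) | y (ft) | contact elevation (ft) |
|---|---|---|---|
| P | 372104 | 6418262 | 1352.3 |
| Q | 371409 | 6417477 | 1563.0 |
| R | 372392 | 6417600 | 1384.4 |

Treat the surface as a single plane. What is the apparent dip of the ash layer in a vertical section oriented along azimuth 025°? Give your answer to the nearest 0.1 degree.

10.2°

Let the plane be z = a·x + b·y + c.
Q−P: −695a − 785b = 210.7;  R−P: 288a − 662b = 32.1.
Solving gives a = −0.16655, b = −0.12095.
Unit vector along 025° is (sin 25°, cos 25°) = (0.4226, 0.9063).
Slope in that direction = a·(0.4226) + b·(0.9063) = −0.18001.
Apparent dip = arctan|0.18001| = 10.2° (true dip is 11.6°, so apparent ≤ true as expected).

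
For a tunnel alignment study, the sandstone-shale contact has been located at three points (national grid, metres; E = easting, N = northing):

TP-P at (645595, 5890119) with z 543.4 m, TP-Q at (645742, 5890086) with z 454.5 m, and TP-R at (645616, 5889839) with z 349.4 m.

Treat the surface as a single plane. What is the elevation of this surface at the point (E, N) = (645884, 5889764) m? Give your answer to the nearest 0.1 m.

177.6 m

Let the plane be z = a·E + b·N + c.
TP-Q−TP-P: 147a − 33b = −88.9;  TP-R−TP-P: 21a − 280b = −194.
Solving gives a = −0.456915511, b = 0.658588480.
Then c = 543.4 − a·645595 − b·5890119 = −3583638.75.
At (645884, 5889764): z = −295114.4 + 3878930.7 − 3583638.75 = 177.6 m.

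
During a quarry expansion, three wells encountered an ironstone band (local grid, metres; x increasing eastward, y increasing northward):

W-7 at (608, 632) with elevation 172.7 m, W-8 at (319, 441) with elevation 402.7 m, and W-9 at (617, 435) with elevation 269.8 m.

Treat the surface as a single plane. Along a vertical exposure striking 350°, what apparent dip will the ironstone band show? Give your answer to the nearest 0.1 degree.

23.1°

Two edge vectors: W-7→W-8 = (-289, -191, 230), W-7→W-9 = (9, -197, 97.1).
Normal n = (W-7→W-8) × (W-7→W-9) = (26763.9, 30131.9, 58652).
So ∂z/∂x = −n_x/n_z = −0.45632 and ∂z/∂y = −n_y/n_z = −0.51374.
Unit vector along 350° is (sin 350°, cos 350°) = (-0.1736, 0.9848).
Slope in that direction = a·(-0.1736) + b·(0.9848) = −0.42670.
Apparent dip = arctan|0.42670| = 23.1° (true dip is 34.5°, so apparent ≤ true as expected).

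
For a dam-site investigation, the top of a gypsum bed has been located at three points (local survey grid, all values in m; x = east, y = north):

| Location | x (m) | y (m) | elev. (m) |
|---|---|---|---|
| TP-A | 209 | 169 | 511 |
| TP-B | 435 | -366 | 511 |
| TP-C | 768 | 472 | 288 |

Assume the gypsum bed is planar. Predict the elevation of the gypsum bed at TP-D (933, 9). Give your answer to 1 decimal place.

Let the plane be z = a·x + b·y + c.
TP-B−TP-A: 226a − 535b = 0;  TP-C−TP-A: 559a + 303b = −223.
Solving gives a = −0.32460, b = −0.13712.
Then c = 511 − a·209 − b·169 = 602.02.
At (933, 9): z = −302.9 − 1.2 + 602.02 = 297.9 m.

297.9 m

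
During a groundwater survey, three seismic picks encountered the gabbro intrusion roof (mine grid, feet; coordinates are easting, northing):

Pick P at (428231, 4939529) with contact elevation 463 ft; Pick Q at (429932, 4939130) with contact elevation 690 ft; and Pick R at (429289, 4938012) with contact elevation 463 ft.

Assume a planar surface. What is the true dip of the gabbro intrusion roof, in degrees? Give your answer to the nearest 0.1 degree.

Two edge vectors: Pick P→Pick Q = (1701, -399, 227), Pick P→Pick R = (1058, -1517, 0).
Normal n = (Pick P→Pick Q) × (Pick P→Pick R) = (344359, 240166, -2158275).
So ∂z/∂easting = −n_x/n_z = 0.15955 and ∂z/∂northing = −n_y/n_z = 0.11128.
Gradient magnitude |∇z| = √(a² + b²) = √(0.02546 + 0.01238) = 0.19452.
True dip = arctan(0.19452) = 11.0°, dipping toward SW (azimuth ≈ 235°).

11.0°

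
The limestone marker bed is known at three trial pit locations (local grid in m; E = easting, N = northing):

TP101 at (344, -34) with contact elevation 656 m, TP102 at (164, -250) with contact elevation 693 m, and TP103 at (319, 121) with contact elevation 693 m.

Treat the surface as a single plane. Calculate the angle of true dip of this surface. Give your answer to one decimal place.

Let the plane be z = a·E + b·N + c.
TP102−TP101: −180a − 216b = 37;  TP103−TP101: −25a + 155b = 37.
Solving gives a = −0.41222, b = 0.17222.
Gradient magnitude |∇z| = √(a² + b²) = √(0.16993 + 0.02966) = 0.44675.
True dip = arctan(0.44675) = 24.1°, dipping toward ESE (azimuth ≈ 113°).

24.1°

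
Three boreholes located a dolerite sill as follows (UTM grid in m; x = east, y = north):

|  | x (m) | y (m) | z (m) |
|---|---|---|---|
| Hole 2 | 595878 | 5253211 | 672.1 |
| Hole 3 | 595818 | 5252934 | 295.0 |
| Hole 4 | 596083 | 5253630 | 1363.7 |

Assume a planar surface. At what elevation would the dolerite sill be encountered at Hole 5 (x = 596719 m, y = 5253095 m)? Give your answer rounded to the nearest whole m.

Let the plane be z = a·x + b·y + c.
Hole 3−Hole 2: −60a − 277b = −377.1;  Hole 4−Hole 2: 205a + 419b = 691.6.
Solving gives a = 1.06077737, b = 1.13160057.
Then c = 672.1 − a·595878 − b·5253211 = −6575958.36.
At (596719, 5253095): z = 632986.0 + 5944405.3 − 6575958.36 = 1432.9 m.

1433 m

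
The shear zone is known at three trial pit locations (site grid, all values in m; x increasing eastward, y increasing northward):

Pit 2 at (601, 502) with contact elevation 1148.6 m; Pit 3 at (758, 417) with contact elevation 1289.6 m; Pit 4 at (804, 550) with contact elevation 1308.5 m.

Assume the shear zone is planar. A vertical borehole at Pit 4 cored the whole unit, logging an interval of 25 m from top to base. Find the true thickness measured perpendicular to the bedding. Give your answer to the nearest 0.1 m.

19.2 m

Let the plane be z = a·x + b·y + c.
Pit 3−Pit 2: 157a − 85b = 141;  Pit 4−Pit 2: 203a + 48b = 159.9.
Solving gives a = 0.82125, b = −0.14193.
|∇z| = √(a²+b²) = 0.83342, so dip δ = arctan(0.83342) = 39.81°.
True thickness = vertical thickness × cos δ = 25 × cos 39.81° = 19.2 m.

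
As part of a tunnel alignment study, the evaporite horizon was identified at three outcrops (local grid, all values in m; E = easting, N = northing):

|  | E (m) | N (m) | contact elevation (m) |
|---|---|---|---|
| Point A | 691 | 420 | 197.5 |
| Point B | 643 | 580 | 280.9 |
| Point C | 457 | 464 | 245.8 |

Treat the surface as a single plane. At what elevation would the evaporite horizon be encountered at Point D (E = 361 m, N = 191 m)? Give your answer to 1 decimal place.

123.9 m

Let the plane be z = a·E + b·N + c.
Point B−Point A: −48a + 160b = 83.4;  Point C−Point A: −234a + 44b = 48.3.
Solving gives a = −0.11488, b = 0.48679.
Then c = 197.5 − a·691 − b·420 = 72.43.
At (361, 191): z = −41.5 + 93.0 + 72.43 = 123.9 m.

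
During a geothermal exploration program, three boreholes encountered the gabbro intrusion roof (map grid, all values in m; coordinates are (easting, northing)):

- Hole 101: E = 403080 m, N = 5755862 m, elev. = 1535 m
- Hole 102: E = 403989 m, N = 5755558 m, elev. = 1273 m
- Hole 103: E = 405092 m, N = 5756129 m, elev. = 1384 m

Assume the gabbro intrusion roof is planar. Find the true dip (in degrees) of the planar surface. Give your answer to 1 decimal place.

25.5°

Two edge vectors: Hole 101→Hole 102 = (909, -304, -262), Hole 101→Hole 103 = (2012, 267, -151).
Normal n = (Hole 101→Hole 102) × (Hole 101→Hole 103) = (115858, -389885, 854351).
So ∂z/∂E = −n_x/n_z = −0.13561 and ∂z/∂N = −n_y/n_z = 0.45635.
Gradient magnitude |∇z| = √(a² + b²) = √(0.01839 + 0.20826) = 0.47607.
True dip = arctan(0.47607) = 25.5°, dipping toward SSE (azimuth ≈ 163°).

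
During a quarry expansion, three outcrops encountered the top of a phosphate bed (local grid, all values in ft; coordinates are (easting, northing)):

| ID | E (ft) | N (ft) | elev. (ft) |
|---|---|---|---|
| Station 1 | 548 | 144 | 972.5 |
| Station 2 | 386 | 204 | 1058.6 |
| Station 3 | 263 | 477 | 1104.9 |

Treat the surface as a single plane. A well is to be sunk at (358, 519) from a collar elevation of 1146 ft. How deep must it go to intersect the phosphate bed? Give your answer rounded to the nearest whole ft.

Let the plane be z = a·E + b·N + c.
Station 2−Station 1: −162a + 60b = 86.1;  Station 3−Station 1: −285a + 333b = 132.4.
Solving gives a = −0.56254, b = −0.08385.
Then c = 972.5 − a·548 − b·144 = 1292.85.
At (358, 519): z_contact = −201.4 − 43.5 + 1292.85 = 1047.9 ft.
Depth below ground = 1146 − 1047.9 = 98 ft.

98 ft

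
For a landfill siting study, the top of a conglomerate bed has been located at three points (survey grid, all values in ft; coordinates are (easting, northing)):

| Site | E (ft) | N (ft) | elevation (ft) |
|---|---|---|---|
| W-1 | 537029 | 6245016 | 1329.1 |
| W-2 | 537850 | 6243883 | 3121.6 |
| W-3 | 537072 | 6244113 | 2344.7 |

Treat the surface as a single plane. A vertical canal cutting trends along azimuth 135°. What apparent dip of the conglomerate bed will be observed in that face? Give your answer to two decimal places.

51.35°

Two edge vectors: W-1→W-2 = (821, -1133, 1792.5), W-1→W-3 = (43, -903, 1015.6).
Normal n = (W-1→W-2) × (W-1→W-3) = (467952.7, -756730.1, -692644).
So ∂z/∂E = −n_x/n_z = 0.67560 and ∂z/∂N = −n_y/n_z = −1.09252.
Unit vector along 135° is (sin 135°, cos 135°) = (0.7071, -0.7071).
Slope in that direction = a·(0.7071) + b·(-0.7071) = 1.25025.
Apparent dip = arctan|1.25025| = 51.35° (true dip is 52.1°, so apparent ≤ true as expected).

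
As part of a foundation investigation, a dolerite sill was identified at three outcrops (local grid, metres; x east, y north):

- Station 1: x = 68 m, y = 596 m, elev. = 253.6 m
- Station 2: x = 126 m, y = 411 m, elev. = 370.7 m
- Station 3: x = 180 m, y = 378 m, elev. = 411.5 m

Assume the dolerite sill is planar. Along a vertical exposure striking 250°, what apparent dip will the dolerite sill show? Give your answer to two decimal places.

Two edge vectors: Station 1→Station 2 = (58, -185, 117.1), Station 1→Station 3 = (112, -218, 157.9).
Normal n = (Station 1→Station 2) × (Station 1→Station 3) = (-3683.7, 3957, 8076).
So ∂z/∂x = −n_x/n_z = 0.45613 and ∂z/∂y = −n_y/n_z = −0.48997.
Unit vector along 250° is (sin 250°, cos 250°) = (-0.9397, -0.3420).
Slope in that direction = a·(-0.9397) + b·(-0.3420) = −0.26104.
Apparent dip = arctan|0.26104| = 14.63° (true dip is 33.8°, so apparent ≤ true as expected).

14.63°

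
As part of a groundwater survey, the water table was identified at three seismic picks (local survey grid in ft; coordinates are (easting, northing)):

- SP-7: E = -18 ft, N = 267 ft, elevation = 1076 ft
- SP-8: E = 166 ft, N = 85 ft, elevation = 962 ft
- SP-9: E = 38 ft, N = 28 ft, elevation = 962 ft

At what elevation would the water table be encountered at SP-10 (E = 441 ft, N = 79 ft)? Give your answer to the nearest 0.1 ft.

906.5 ft

Two edge vectors: SP-7→SP-8 = (184, -182, -114), SP-7→SP-9 = (56, -239, -114).
Normal n = (SP-7→SP-8) × (SP-7→SP-9) = (-6498, 14592, -33784).
So ∂z/∂E = −n_x/n_z = −0.19234 and ∂z/∂N = −n_y/n_z = 0.43192.
Intercept c from SP-7: 1076 − 3.46 − 115.32 = 957.22.
At (441, 79): z = −84.8 + 34.1 + 957.22 = 906.5 ft.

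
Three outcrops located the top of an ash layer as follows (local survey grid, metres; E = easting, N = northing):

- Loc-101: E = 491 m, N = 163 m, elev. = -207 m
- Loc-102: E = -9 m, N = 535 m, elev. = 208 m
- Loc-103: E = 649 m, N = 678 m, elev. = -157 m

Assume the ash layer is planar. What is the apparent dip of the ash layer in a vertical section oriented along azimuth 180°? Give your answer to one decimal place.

16.0°

Let the plane be z = a·E + b·N + c.
Loc-102−Loc-101: −500a + 372b = 415;  Loc-103−Loc-101: 158a + 515b = 50.
Solving gives a = −0.61695, b = 0.28636.
Unit vector along 180° is (sin 180°, cos 180°) = (0.0000, -1.0000).
Slope in that direction = a·(0.0000) + b·(-1.0000) = −0.28636.
Apparent dip = arctan|0.28636| = 16.0° (true dip is 34.2°, so apparent ≤ true as expected).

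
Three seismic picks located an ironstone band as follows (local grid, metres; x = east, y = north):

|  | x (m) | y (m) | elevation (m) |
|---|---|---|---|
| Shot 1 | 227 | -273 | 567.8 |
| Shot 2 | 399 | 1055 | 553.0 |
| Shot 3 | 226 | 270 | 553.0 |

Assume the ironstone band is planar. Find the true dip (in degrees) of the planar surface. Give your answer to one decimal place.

7.2°

Let the plane be z = a·x + b·y + c.
Shot 2−Shot 1: 172a + 1328b = −14.8;  Shot 3−Shot 1: −1a + 543b = −14.8.
Solving gives a = 0.12265, b = −0.02703.
Gradient magnitude |∇z| = √(a² + b²) = √(0.01504 + 0.00073) = 0.12559.
True dip = arctan(0.12559) = 7.2°, dipping toward WNW (azimuth ≈ 282°).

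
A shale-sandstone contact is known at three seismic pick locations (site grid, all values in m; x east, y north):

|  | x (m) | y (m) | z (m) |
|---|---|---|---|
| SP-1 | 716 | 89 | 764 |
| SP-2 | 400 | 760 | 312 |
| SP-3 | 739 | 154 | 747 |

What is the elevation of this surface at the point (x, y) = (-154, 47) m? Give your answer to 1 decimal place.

347.7 m

Let the plane be z = a·x + b·y + c.
SP-2−SP-1: −316a + 671b = −452;  SP-3−SP-1: 23a + 65b = −17.
Solving gives a = 0.49962, b = −0.43833.
Then c = 764 − a·716 − b·89 = 445.28.
At (-154, 47): z = −76.9 − 20.6 + 445.28 = 347.7 m.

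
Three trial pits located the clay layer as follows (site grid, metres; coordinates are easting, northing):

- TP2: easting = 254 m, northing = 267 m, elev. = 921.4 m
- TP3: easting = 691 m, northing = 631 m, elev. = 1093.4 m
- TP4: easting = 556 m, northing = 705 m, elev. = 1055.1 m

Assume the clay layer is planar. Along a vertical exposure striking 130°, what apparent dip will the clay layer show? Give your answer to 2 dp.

Two edge vectors: TP2→TP3 = (437, 364, 172), TP2→TP4 = (302, 438, 133.7).
Normal n = (TP2→TP3) × (TP2→TP4) = (-26669.2, -6482.9, 81478).
So ∂z/∂easting = −n_x/n_z = 0.32732 and ∂z/∂northing = −n_y/n_z = 0.07957.
Unit vector along 130° is (sin 130°, cos 130°) = (0.7660, -0.6428).
Slope in that direction = a·(0.7660) + b·(-0.6428) = 0.19960.
Apparent dip = arctan|0.19960| = 11.29° (true dip is 18.6°, so apparent ≤ true as expected).

11.29°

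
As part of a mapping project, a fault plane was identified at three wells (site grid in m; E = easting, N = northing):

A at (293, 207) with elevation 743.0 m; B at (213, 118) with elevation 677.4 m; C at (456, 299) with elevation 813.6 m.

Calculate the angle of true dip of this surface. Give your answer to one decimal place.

35.2°

Two edge vectors: A→B = (-80, -89, -65.6), A→C = (163, 92, 70.6).
Normal n = (A→B) × (A→C) = (-248.2, -5044.8, 7147).
So ∂z/∂E = −n_x/n_z = 0.03473 and ∂z/∂N = −n_y/n_z = 0.70586.
Gradient magnitude |∇z| = √(a² + b²) = √(0.00121 + 0.49824) = 0.70672.
True dip = arctan(0.70672) = 35.2°, dipping toward S (azimuth ≈ 183°).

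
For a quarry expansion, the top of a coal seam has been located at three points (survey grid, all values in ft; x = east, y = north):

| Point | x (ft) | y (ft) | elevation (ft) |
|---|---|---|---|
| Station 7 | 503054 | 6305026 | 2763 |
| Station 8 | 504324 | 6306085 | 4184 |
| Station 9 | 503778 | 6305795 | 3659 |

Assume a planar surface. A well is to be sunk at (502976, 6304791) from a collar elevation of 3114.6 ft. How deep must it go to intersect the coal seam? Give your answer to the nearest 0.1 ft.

527.2 ft

Let the plane be z = a·x + b·y + c.
Station 8−Station 7: 1270a + 1059b = 1421;  Station 9−Station 7: 724a + 769b = 896.
Solving gives a = 0.685447374, b = 0.519812876.
Then c = 2763 − a·503054 − b·6305026 = −3619487.74.
At (502976, 6304791): z_contact = 344763.58 + 3277311.54 − 3619487.74 = 2587.38 ft.
Depth below ground = 3114.6 − 2587.38 = 527.2 ft.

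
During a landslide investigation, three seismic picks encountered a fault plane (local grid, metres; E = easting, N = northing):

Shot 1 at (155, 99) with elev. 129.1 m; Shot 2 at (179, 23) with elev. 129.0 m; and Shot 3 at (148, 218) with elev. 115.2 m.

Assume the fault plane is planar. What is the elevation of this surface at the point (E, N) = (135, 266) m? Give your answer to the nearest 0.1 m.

114.3 m

Let the plane be z = a·E + b·N + c.
Shot 2−Shot 1: 24a − 76b = −0.1;  Shot 3−Shot 1: −7a + 119b = −13.9.
Solving gives a = −0.45968, b = −0.14385.
Then c = 129.1 − a·155 − b·99 = 214.59.
At (135, 266): z = −62.1 − 38.3 + 214.59 = 114.3 m.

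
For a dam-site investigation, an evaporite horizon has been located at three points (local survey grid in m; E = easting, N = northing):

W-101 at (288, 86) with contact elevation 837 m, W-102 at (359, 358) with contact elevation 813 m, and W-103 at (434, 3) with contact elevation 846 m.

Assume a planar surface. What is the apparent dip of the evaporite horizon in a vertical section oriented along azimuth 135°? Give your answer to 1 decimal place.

4.1°

Let the plane be z = a·E + b·N + c.
W-102−W-101: 71a + 272b = −24;  W-103−W-101: 146a − 83b = 9.
Solving gives a = 0.01000, b = −0.09085.
Unit vector along 135° is (sin 135°, cos 135°) = (0.7071, -0.7071).
Slope in that direction = a·(0.7071) + b·(-0.7071) = 0.07131.
Apparent dip = arctan|0.07131| = 4.1° (true dip is 5.2°, so apparent ≤ true as expected).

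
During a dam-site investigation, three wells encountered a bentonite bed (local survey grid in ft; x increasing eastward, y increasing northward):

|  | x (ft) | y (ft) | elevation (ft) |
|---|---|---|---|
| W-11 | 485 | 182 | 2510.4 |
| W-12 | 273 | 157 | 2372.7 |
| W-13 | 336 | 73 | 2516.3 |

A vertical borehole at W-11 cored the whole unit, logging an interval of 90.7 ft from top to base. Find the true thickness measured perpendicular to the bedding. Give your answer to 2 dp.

Two edge vectors: W-11→W-12 = (-212, -25, -137.7), W-11→W-13 = (-149, -109, 5.9).
Normal n = (W-11→W-12) × (W-11→W-13) = (-15156.8, 21768.1, 19383).
So ∂z/∂x = −n_x/n_z = 0.78196 and ∂z/∂y = −n_y/n_z = −1.12305.
|∇z| = √(a²+b²) = 1.36847, so dip δ = arctan(1.36847) = 53.84°.
True thickness = vertical thickness × cos δ = 90.7 × cos 53.84° = 53.51 ft.

53.51 ft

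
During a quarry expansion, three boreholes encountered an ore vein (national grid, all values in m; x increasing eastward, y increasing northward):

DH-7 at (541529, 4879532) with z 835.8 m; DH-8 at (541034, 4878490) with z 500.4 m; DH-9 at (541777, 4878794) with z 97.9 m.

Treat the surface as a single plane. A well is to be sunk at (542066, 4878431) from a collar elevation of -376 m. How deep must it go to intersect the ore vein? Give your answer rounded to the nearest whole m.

Two edge vectors: DH-7→DH-8 = (-495, -1042, -335.4), DH-7→DH-9 = (248, -738, -737.9).
Normal n = (DH-7→DH-8) × (DH-7→DH-9) = (521366.6, -448439.7, 623726).
So ∂z/∂x = −n_x/n_z = −0.83589044 and ∂z/∂y = −n_y/n_z = 0.71896907.
Intercept c from DH-7: 835.8 + 452658.91 − 3508232.57 = −3054737.85.
At (542066, 4878431): z_contact = −453107.8 + 3507441.0 − 3054737.85 = -404.7 m.
Depth below ground = -376 − (-404.7) = 29 m.

29 m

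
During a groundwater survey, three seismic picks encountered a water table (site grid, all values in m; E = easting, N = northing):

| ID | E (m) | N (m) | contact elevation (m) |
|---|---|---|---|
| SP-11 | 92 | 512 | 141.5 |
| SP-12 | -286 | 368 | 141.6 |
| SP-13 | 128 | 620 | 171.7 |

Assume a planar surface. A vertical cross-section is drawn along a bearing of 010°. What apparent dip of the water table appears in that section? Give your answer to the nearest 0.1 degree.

Two edge vectors: SP-11→SP-12 = (-378, -144, 0.1), SP-11→SP-13 = (36, 108, 30.2).
Normal n = (SP-11→SP-12) × (SP-11→SP-13) = (-4359.6, 11419.2, -35640).
So ∂z/∂E = −n_x/n_z = −0.12232 and ∂z/∂N = −n_y/n_z = 0.32040.
Unit vector along 010° is (sin 10°, cos 10°) = (0.1736, 0.9848).
Slope in that direction = a·(0.1736) + b·(0.9848) = 0.29430.
Apparent dip = arctan|0.29430| = 16.4° (true dip is 18.9°, so apparent ≤ true as expected).

16.4°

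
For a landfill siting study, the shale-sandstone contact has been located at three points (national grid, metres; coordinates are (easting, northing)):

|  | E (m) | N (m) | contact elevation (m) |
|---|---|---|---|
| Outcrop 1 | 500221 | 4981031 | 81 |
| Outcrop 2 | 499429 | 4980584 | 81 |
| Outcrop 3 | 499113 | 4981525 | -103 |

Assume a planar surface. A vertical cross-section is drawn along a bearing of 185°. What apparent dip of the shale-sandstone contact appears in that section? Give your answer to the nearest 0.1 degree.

Let the plane be z = a·E + b·N + c.
Outcrop 2−Outcrop 1: −792a − 447b = 0;  Outcrop 3−Outcrop 1: −1108a + 494b = −184.
Solving gives a = 0.09278, b = −0.16438.
Unit vector along 185° is (sin 185°, cos 185°) = (-0.0872, -0.9962).
Slope in that direction = a·(-0.0872) + b·(-0.9962) = 0.15567.
Apparent dip = arctan|0.15567| = 8.8° (true dip is 10.7°, so apparent ≤ true as expected).

8.8°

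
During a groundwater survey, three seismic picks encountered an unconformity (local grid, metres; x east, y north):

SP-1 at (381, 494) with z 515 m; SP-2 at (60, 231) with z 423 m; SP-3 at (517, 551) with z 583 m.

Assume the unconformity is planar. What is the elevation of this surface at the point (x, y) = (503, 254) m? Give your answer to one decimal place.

Two edge vectors: SP-1→SP-2 = (-321, -263, -92), SP-1→SP-3 = (136, 57, 68).
Normal n = (SP-1→SP-2) × (SP-1→SP-3) = (-12640, 9316, 17471).
So ∂z/∂x = −n_x/n_z = 0.72348 and ∂z/∂y = −n_y/n_z = −0.53323.
Intercept c from SP-1: 515 − 275.65 + 263.41 = 502.77.
At (503, 254): z = 363.9 − 135.4 + 502.77 = 731.2 m.

731.2 m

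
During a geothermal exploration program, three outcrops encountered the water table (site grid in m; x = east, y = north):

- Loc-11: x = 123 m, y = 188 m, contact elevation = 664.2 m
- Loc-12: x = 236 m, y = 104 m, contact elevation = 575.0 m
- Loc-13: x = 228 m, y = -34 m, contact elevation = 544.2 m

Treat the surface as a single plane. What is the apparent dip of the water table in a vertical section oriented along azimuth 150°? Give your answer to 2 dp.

27.57°

Let the plane be z = a·x + b·y + c.
Loc-12−Loc-11: 113a − 84b = −89.2;  Loc-13−Loc-11: 105a − 222b = −120.
Solving gives a = −0.59771, b = 0.25784.
Unit vector along 150° is (sin 150°, cos 150°) = (0.5000, -0.8660).
Slope in that direction = a·(0.5000) + b·(-0.8660) = −0.52215.
Apparent dip = arctan|0.52215| = 27.57° (true dip is 33.1°, so apparent ≤ true as expected).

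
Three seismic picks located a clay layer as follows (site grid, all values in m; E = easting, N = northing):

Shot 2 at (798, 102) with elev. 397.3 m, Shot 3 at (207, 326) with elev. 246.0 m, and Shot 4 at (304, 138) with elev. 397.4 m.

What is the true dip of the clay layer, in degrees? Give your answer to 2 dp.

40.00°

Let the plane be z = a·E + b·N + c.
Shot 3−Shot 2: −591a + 224b = −151.3;  Shot 4−Shot 2: −494a + 36b = 0.1.
Solving gives a = −0.06119, b = −0.83689.
Gradient magnitude |∇z| = √(a² + b²) = √(0.00374 + 0.70039) = 0.83912.
True dip = arctan(0.83912) = 40.00°, dipping toward N (azimuth ≈ 004°).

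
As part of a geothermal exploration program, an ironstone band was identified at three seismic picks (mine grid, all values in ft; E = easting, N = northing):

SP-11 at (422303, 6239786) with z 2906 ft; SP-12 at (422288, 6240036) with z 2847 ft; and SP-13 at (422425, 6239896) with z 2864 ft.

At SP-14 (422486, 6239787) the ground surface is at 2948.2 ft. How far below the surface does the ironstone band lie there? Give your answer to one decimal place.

Two edge vectors: SP-11→SP-12 = (-15, 250, -59), SP-11→SP-13 = (122, 110, -42).
Normal n = (SP-11→SP-12) × (SP-11→SP-13) = (-4010, -7828, -32150).
So ∂z/∂E = −n_x/n_z = −0.124727838 and ∂z/∂N = −n_y/n_z = −0.243483670.
Intercept c from SP-11: 2906 + 52672.94 + 1519286.00 = 1574864.94.
At (422486, 6239787): z_contact = −52695.77 − 1519286.24 + 1574864.94 = 2882.93 ft.
Depth below ground = 2948.2 − 2882.93 = 65.3 ft.

65.3 ft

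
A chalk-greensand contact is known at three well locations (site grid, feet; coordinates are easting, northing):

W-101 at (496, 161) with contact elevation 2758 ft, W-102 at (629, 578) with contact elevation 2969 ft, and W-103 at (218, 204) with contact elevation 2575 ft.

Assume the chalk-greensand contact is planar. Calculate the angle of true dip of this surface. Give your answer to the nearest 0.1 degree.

37.1°

Let the plane be z = a·easting + b·northing + c.
W-102−W-101: 133a + 417b = 211;  W-103−W-101: −278a + 43b = −183.
Solving gives a = 0.70191, b = 0.28212.
Gradient magnitude |∇z| = √(a² + b²) = √(0.49268 + 0.07959) = 0.75649.
True dip = arctan(0.75649) = 37.1°, dipping toward WSW (azimuth ≈ 248°).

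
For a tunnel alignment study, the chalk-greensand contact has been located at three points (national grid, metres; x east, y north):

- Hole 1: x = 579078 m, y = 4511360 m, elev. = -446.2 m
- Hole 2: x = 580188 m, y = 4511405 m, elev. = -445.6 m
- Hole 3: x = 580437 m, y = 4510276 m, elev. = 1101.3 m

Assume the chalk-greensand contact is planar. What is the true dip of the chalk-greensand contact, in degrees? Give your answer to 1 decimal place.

Let the plane be z = a·x + b·y + c.
Hole 2−Hole 1: 1110a + 45b = 0.6;  Hole 3−Hole 1: 1359a − 1084b = 1547.5.
Solving gives a = 0.05559, b = −1.35789.
Gradient magnitude |∇z| = √(a² + b²) = √(0.00309 + 1.84387) = 1.35903.
True dip = arctan(1.35903) = 53.7°, dipping toward N (azimuth ≈ 358°).

53.7°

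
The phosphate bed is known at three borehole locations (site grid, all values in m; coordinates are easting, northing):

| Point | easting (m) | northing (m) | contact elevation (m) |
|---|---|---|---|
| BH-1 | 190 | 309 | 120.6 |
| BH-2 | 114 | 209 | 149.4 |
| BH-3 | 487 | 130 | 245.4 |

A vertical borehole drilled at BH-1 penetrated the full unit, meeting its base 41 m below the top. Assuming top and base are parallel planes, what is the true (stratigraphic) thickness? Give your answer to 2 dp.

37.39 m

Let the plane be z = a·easting + b·northing + c.
BH-2−BH-1: −76a − 100b = 28.8;  BH-3−BH-1: 297a − 179b = 124.8.
Solving gives a = 0.16915, b = −0.41655.
|∇z| = √(a²+b²) = 0.44959, so dip δ = arctan(0.44959) = 24.21°.
True thickness = vertical thickness × cos δ = 41 × cos 24.21° = 37.39 m.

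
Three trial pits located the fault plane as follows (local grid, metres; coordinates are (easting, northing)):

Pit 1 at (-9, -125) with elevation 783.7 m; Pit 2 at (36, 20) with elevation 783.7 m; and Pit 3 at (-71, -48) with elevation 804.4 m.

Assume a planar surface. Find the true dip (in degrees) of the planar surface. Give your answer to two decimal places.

Let the plane be z = a·E + b·N + c.
Pit 2−Pit 1: 45a + 145b = 0;  Pit 3−Pit 1: −62a + 77b = 20.7.
Solving gives a = −0.24099, b = 0.07479.
Gradient magnitude |∇z| = √(a² + b²) = √(0.05808 + 0.00559) = 0.25233.
True dip = arctan(0.25233) = 14.16°, dipping toward ESE (azimuth ≈ 107°).

14.16°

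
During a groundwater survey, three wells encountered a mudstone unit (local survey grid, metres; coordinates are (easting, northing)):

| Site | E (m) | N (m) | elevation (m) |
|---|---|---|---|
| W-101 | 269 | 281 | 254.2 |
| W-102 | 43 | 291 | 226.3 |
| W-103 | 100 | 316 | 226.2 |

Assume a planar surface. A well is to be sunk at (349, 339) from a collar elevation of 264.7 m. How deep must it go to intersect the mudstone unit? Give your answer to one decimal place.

16.6 m

Let the plane be z = a·E + b·N + c.
W-102−W-101: −226a + 10b = −27.9;  W-103−W-101: −169a + 35b = −28.
Solving gives a = 0.11198, b = −0.25931.
Then c = 254.2 − a·269 − b·281 = 296.94.
At (349, 339): z_contact = 39.08 − 87.91 + 296.94 = 248.12 m.
Depth below ground = 264.7 − 248.12 = 16.6 m.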